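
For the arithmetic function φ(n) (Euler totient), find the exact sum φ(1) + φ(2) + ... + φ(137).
Σ_{n ≤ 137} φ(n) = 5770

Compute φ(n) for each 1 ≤ n ≤ 137: φ(1) = 1, φ(2) = 1, φ(3) = 2, φ(4) = 2, φ(5) = 4, φ(6) = 2, φ(7) = 6, φ(8) = 4, φ(9) = 6, φ(10) = 4, φ(11) = 10, φ(12) = 4, φ(13) = 12, φ(14) = 6, φ(15) = 8, φ(16) = 8, φ(17) = 16, φ(18) = 6, φ(19) = 18, φ(20) = 8, φ(21) = 12, φ(22) = 10, φ(23) = 22, φ(24) = 8, φ(25) = 20, φ(26) = 12, φ(27) = 18, φ(28) = 12, φ(29) = 28, φ(30) = 8, φ(31) = 30, φ(32) = 16, φ(33) = 20, φ(34) = 16, φ(35) = 24, φ(36) = 12, φ(37) = 36, φ(38) = 18, φ(39) = 24, φ(40) = 16, φ(41) = 40, φ(42) = 12, φ(43) = 42, φ(44) = 20, φ(45) = 24, φ(46) = 22, φ(47) = 46, φ(48) = 16, φ(49) = 42, φ(50) = 20, φ(51) = 32, φ(52) = 24, φ(53) = 52, φ(54) = 18, φ(55) = 40, φ(56) = 24, φ(57) = 36, φ(58) = 28, φ(59) = 58, φ(60) = 16, φ(61) = 60, φ(62) = 30, φ(63) = 36, φ(64) = 32, φ(65) = 48, φ(66) = 20, φ(67) = 66, φ(68) = 32, φ(69) = 44, φ(70) = 24, φ(71) = 70, φ(72) = 24, φ(73) = 72, φ(74) = 36, φ(75) = 40, φ(76) = 36, φ(77) = 60, φ(78) = 24, φ(79) = 78, φ(80) = 32, φ(81) = 54, φ(82) = 40, φ(83) = 82, φ(84) = 24, φ(85) = 64, φ(86) = 42, φ(87) = 56, φ(88) = 40, φ(89) = 88, φ(90) = 24, φ(91) = 72, φ(92) = 44, φ(93) = 60, φ(94) = 46, φ(95) = 72, φ(96) = 32, φ(97) = 96, φ(98) = 42, φ(99) = 60, φ(100) = 40, φ(101) = 100, φ(102) = 32, φ(103) = 102, φ(104) = 48, φ(105) = 48, φ(106) = 52, φ(107) = 106, φ(108) = 36, φ(109) = 108, φ(110) = 40, φ(111) = 72, φ(112) = 48, φ(113) = 112, φ(114) = 36, φ(115) = 88, φ(116) = 56, φ(117) = 72, φ(118) = 58, φ(119) = 96, φ(120) = 32, φ(121) = 110, φ(122) = 60, φ(123) = 80, φ(124) = 60, φ(125) = 100, φ(126) = 36, φ(127) = 126, φ(128) = 64, φ(129) = 84, φ(130) = 48, φ(131) = 130, φ(132) = 40, φ(133) = 108, φ(134) = 66, φ(135) = 72, φ(136) = 64, φ(137) = 136. Summing all 137 values: 5770. (Average order: Σ_{n ≤ x} φ(n) ~ (3/π²) x². For x = 137, (3/π²)·137² ≈ 5705.09.)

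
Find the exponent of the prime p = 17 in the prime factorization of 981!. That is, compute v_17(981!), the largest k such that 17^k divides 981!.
v_17(981!) = 60

Legendre's formula: v_p(n!) = Σ_{k ≥ 1} ⌊n / p^k⌋. For p = 17, n = 981, the terms are:
  ⌊981/17^1⌋ = ⌊981/17⌋ = 57
  ⌊981/17^2⌋ = ⌊981/289⌋ = 3
(the next term ⌊981/17^3⌋ = 0, terminating the sum). Summing: v_17(981!) = 57 + 3 = 60.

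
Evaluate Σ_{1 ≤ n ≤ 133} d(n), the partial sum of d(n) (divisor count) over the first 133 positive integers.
Σ_{n ≤ 133} d(n) = 675

Compute d(n) for each 1 ≤ n ≤ 133: d(1) = 1, d(2) = 2, d(3) = 2, d(4) = 3, d(5) = 2, d(6) = 4, d(7) = 2, d(8) = 4, d(9) = 3, d(10) = 4, d(11) = 2, d(12) = 6, d(13) = 2, d(14) = 4, d(15) = 4, d(16) = 5, d(17) = 2, d(18) = 6, d(19) = 2, d(20) = 6, d(21) = 4, d(22) = 4, d(23) = 2, d(24) = 8, d(25) = 3, d(26) = 4, d(27) = 4, d(28) = 6, d(29) = 2, d(30) = 8, d(31) = 2, d(32) = 6, d(33) = 4, d(34) = 4, d(35) = 4, d(36) = 9, d(37) = 2, d(38) = 4, d(39) = 4, d(40) = 8, d(41) = 2, d(42) = 8, d(43) = 2, d(44) = 6, d(45) = 6, d(46) = 4, d(47) = 2, d(48) = 10, d(49) = 3, d(50) = 6, d(51) = 4, d(52) = 6, d(53) = 2, d(54) = 8, d(55) = 4, d(56) = 8, d(57) = 4, d(58) = 4, d(59) = 2, d(60) = 12, d(61) = 2, d(62) = 4, d(63) = 6, d(64) = 7, d(65) = 4, d(66) = 8, d(67) = 2, d(68) = 6, d(69) = 4, d(70) = 8, d(71) = 2, d(72) = 12, d(73) = 2, d(74) = 4, d(75) = 6, d(76) = 6, d(77) = 4, d(78) = 8, d(79) = 2, d(80) = 10, d(81) = 5, d(82) = 4, d(83) = 2, d(84) = 12, d(85) = 4, d(86) = 4, d(87) = 4, d(88) = 8, d(89) = 2, d(90) = 12, d(91) = 4, d(92) = 6, d(93) = 4, d(94) = 4, d(95) = 4, d(96) = 12, d(97) = 2, d(98) = 6, d(99) = 6, d(100) = 9, d(101) = 2, d(102) = 8, d(103) = 2, d(104) = 8, d(105) = 8, d(106) = 4, d(107) = 2, d(108) = 12, d(109) = 2, d(110) = 8, d(111) = 4, d(112) = 10, d(113) = 2, d(114) = 8, d(115) = 4, d(116) = 6, d(117) = 6, d(118) = 4, d(119) = 4, d(120) = 16, d(121) = 3, d(122) = 4, d(123) = 4, d(124) = 6, d(125) = 4, d(126) = 12, d(127) = 2, d(128) = 8, d(129) = 4, d(130) = 8, d(131) = 2, d(132) = 12, d(133) = 4. Summing all 133 values: 675. (Dirichlet's divisor formula: Σ_{n ≤ x} d(n) = x ln(x) + (2γ − 1) x + O(√x). For x = 133, the asymptotic estimate is ≈ 670.96.)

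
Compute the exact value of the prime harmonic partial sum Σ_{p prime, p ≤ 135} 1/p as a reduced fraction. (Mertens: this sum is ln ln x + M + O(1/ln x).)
Σ 1/p = 980956909242278731029785409368357903506317057050081/525896479052627740771371797072411912900610967452630

π(135) = 32, so the primes ≤ 135 are [2, 3, 5, 7, 11, 13, 17, 19, 23, 29, 31, 37, 41, 43, 47, 53, 59, 61, 67, 71, 73, 79, 83, 89, 97, 101, 103, 107, 109, 113, 127, 131]. Summing 1/p over these primes: 980956909242278731029785409368357903506317057050081/525896479052627740771371797072411912900610967452630 ≈ 1.8653. Mertens estimate ln ln(135) + 0.2615 ≈ 1.8518.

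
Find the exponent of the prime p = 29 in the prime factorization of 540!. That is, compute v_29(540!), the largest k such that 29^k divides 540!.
v_29(540!) = 18

Legendre's formula: v_p(n!) = Σ_{k ≥ 1} ⌊n / p^k⌋. For p = 29, n = 540, the terms are:
  ⌊540/29^1⌋ = ⌊540/29⌋ = 18
(the next term ⌊540/29^2⌋ = 0, terminating the sum). Summing: v_29(540!) = 18 = 18.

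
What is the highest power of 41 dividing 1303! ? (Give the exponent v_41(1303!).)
v_41(1303!) = 31

Legendre's formula: v_p(n!) = Σ_{k ≥ 1} ⌊n / p^k⌋. For p = 41, n = 1303, the terms are:
  ⌊1303/41^1⌋ = ⌊1303/41⌋ = 31
(the next term ⌊1303/41^2⌋ = 0, terminating the sum). Summing: v_41(1303!) = 31 = 31.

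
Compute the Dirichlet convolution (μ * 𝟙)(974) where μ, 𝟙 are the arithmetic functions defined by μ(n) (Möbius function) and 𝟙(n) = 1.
(μ * 𝟙)(974) = 0

Divisors of 974: [1, 2, 487, 974]. For each d | 974:
  d = 1: μ(1) · 𝟙(974/1) = 1 · 1 = 1
  d = 2: μ(2) · 𝟙(974/2) = -1 · 1 = -1
  d = 487: μ(487) · 𝟙(974/487) = -1 · 1 = -1
  d = 974: μ(974) · 𝟙(974/974) = 1 · 1 = 1
Summing: (μ * 𝟙)(974) = 1 + -1 + -1 + 1 = 0.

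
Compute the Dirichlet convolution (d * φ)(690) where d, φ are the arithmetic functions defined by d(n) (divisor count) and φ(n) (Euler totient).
(d * φ)(690) = 1728

Divisors of 690: [1, 2, 3, 5, 6, 10, 15, 23, 30, 46, 69, 115, 138, 230, 345, 690]. For each d | 690:
  d = 1: d(1) · φ(690/1) = 1 · 176 = 176
  d = 2: d(2) · φ(690/2) = 2 · 176 = 352
  d = 3: d(3) · φ(690/3) = 2 · 88 = 176
  d = 5: d(5) · φ(690/5) = 2 · 44 = 88
  d = 6: d(6) · φ(690/6) = 4 · 88 = 352
  d = 10: d(10) · φ(690/10) = 4 · 44 = 176
  d = 15: d(15) · φ(690/15) = 4 · 22 = 88
  d = 23: d(23) · φ(690/23) = 2 · 8 = 16
  d = 30: d(30) · φ(690/30) = 8 · 22 = 176
  d = 46: d(46) · φ(690/46) = 4 · 8 = 32
  d = 69: d(69) · φ(690/69) = 4 · 4 = 16
  d = 115: d(115) · φ(690/115) = 4 · 2 = 8
  d = 138: d(138) · φ(690/138) = 8 · 4 = 32
  d = 230: d(230) · φ(690/230) = 8 · 2 = 16
  d = 345: d(345) · φ(690/345) = 8 · 1 = 8
  d = 690: d(690) · φ(690/690) = 16 · 1 = 16
Summing: (d * φ)(690) = 176 + 352 + 176 + 88 + 352 + 176 + 88 + 16 + 176 + 32 + 16 + 8 + 32 + 16 + 8 + 16 = 1728.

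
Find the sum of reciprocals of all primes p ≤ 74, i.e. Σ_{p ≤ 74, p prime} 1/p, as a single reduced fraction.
Σ 1/p = 71544353681891529224514036059/40729680599249024150621323470

π(74) = 21, so the primes ≤ 74 are [2, 3, 5, 7, 11, 13, 17, 19, 23, 29, 31, 37, 41, 43, 47, 53, 59, 61, 67, 71, 73]. Summing 1/p over these primes: 71544353681891529224514036059/40729680599249024150621323470 ≈ 1.7566. Mertens estimate ln ln(74) + 0.2615 ≈ 1.7211.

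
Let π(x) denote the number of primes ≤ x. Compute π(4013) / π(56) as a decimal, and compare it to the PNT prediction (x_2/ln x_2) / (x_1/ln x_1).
π(4013)/π(56) = 554/16 ≈ 34.6250;  PNT prediction ≈ 34.7655.

π(56) = 16 and π(4013) = 554, so π(4013)/π(56) ≈ 34.6250. The PNT-predicted ratio is (4013/ln(4013)) / (56/ln(56)) ≈ 34.7655. The two agree to within a few percent, as expected.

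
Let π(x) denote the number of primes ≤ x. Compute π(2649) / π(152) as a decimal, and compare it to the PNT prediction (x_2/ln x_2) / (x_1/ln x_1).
π(2649)/π(152) = 383/36 ≈ 10.6389;  PNT prediction ≈ 11.1082.

π(152) = 36 and π(2649) = 383, so π(2649)/π(152) ≈ 10.6389. The PNT-predicted ratio is (2649/ln(2649)) / (152/ln(152)) ≈ 11.1082. The two agree to within a few percent, as expected.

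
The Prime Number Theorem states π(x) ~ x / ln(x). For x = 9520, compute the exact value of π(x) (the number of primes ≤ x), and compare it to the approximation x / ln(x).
π(9520) = 1178;  x/ln(x) ≈ 1039.17;  relative error ≈ 11.79%.

Directly count primes up to 9520: π(9520) = 1178. The PNT approximation gives 9520/ln(9520) ≈ 9520/9.16115 ≈ 1039.17. Relative error (π(x) − x/ln(x)) / π(x) ≈ 11.79%; the approximation is known to undercount slightly (Li(x) is a better estimate).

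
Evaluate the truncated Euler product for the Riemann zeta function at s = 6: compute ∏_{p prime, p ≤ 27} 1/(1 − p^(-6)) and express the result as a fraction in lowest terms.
∏ = 7921457489978054880231124911875/7786417203783354362865572118528

The primes p ≤ 27 are [2, 3, 5, 7, 11, 13, 17, 19, 23]. For each prime, (1 − 1/p^6)^(-1) = p^6 / (p^6 − 1). The product is (1 − 1/2^6)^(-1), (1 − 1/3^6)^(-1), (1 − 1/5^6)^(-1), (1 − 1/7^6)^(-1), (1 − 1/11^6)^(-1), (1 − 1/13^6)^(-1), (1 − 1/17^6)^(-1), (1 − 1/19^6)^(-1), (1 − 1/23^6)^(-1) = ∏ p^6 / (p^6 − 1) = 7921457489978054880231124911875/7786417203783354362865572118528.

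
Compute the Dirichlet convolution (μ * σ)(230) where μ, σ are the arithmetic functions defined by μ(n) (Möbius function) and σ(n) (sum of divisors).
(μ * σ)(230) = 230

Divisors of 230: [1, 2, 5, 10, 23, 46, 115, 230]. For each d | 230:
  d = 1: μ(1) · σ(230/1) = 1 · 432 = 432
  d = 2: μ(2) · σ(230/2) = -1 · 144 = -144
  d = 5: μ(5) · σ(230/5) = -1 · 72 = -72
  d = 10: μ(10) · σ(230/10) = 1 · 24 = 24
  d = 23: μ(23) · σ(230/23) = -1 · 18 = -18
  d = 46: μ(46) · σ(230/46) = 1 · 6 = 6
  d = 115: μ(115) · σ(230/115) = 1 · 3 = 3
  d = 230: μ(230) · σ(230/230) = -1 · 1 = -1
Summing: (μ * σ)(230) = 432 + -144 + -72 + 24 + -18 + 6 + 3 + -1 = 230.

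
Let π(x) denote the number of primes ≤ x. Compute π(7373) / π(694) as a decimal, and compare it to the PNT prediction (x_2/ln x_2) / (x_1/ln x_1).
π(7373)/π(694) = 938/125 ≈ 7.5040;  PNT prediction ≈ 7.8048.

π(694) = 125 and π(7373) = 938, so π(7373)/π(694) ≈ 7.5040. The PNT-predicted ratio is (7373/ln(7373)) / (694/ln(694)) ≈ 7.8048. The two agree to within a few percent, as expected.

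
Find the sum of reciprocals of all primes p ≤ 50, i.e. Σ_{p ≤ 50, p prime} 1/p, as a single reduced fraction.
Σ 1/p = 1021729465586766997/614889782588491410

π(50) = 15, so the primes ≤ 50 are [2, 3, 5, 7, 11, 13, 17, 19, 23, 29, 31, 37, 41, 43, 47]. Summing 1/p over these primes: 1021729465586766997/614889782588491410 ≈ 1.6616. Mertens estimate ln ln(50) + 0.2615 ≈ 1.6256.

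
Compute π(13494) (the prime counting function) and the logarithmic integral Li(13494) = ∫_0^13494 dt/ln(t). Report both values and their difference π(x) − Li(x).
π(13494) = 1599;  Li(13494) ≈ 1619.15;  π(x) − Li(x) ≈ -20.15.

Direct count of primes ≤ 13494 gives π(13494) = 1599. Numerical evaluation of the logarithmic integral gives Li(13494) ≈ 1619.15. The difference π(x) − Li(x) ≈ -20.15 is typically negative for small/moderate x (Li(x) overestimates), though Littlewood's theorem shows this sign changes infinitely often.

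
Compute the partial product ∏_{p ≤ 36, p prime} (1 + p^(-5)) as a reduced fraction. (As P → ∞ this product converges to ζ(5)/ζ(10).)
∏ = 63844361159480726970812326794206836752384/61631932954678205462623400894081119262815

The primes p ≤ 36 are [2, 3, 5, 7, 11, 13, 17, 19, 23, 29, 31]. For each, (1 + 1/p^5) = (p^5 + 1)/p^5. Multiplying these fractions over p ∈ [2, 3, 5, 7, 11, 13, 17, 19, 23, 29, 31] gives 63844361159480726970812326794206836752384/61631932954678205462623400894081119262815. (In the limit P → ∞ this tends to ζ(5)/ζ(10).)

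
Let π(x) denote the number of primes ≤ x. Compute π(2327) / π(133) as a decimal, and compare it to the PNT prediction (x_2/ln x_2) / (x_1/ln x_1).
π(2327)/π(133) = 344/32 ≈ 10.7500;  PNT prediction ≈ 11.0370.

π(133) = 32 and π(2327) = 344, so π(2327)/π(133) ≈ 10.7500. The PNT-predicted ratio is (2327/ln(2327)) / (133/ln(133)) ≈ 11.0370. The two agree to within a few percent, as expected.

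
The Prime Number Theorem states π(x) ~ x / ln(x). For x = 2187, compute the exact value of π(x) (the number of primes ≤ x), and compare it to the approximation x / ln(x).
π(2187) = 327;  x/ln(x) ≈ 284.38;  relative error ≈ 13.03%.

Directly count primes up to 2187: π(2187) = 327. The PNT approximation gives 2187/ln(2187) ≈ 2187/7.69029 ≈ 284.38. Relative error (π(x) − x/ln(x)) / π(x) ≈ 13.03%; the approximation is known to undercount slightly (Li(x) is a better estimate).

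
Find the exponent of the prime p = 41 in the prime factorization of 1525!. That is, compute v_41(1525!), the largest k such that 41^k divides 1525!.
v_41(1525!) = 37

Legendre's formula: v_p(n!) = Σ_{k ≥ 1} ⌊n / p^k⌋. For p = 41, n = 1525, the terms are:
  ⌊1525/41^1⌋ = ⌊1525/41⌋ = 37
(the next term ⌊1525/41^2⌋ = 0, terminating the sum). Summing: v_41(1525!) = 37 = 37.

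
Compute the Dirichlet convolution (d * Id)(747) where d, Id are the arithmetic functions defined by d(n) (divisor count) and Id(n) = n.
(d * Id)(747) = 1530

Divisors of 747: [1, 3, 9, 83, 249, 747]. For each d | 747:
  d = 1: d(1) · Id(747/1) = 1 · 747 = 747
  d = 3: d(3) · Id(747/3) = 2 · 249 = 498
  d = 9: d(9) · Id(747/9) = 3 · 83 = 249
  d = 83: d(83) · Id(747/83) = 2 · 9 = 18
  d = 249: d(249) · Id(747/249) = 4 · 3 = 12
  d = 747: d(747) · Id(747/747) = 6 · 1 = 6
Summing: (d * Id)(747) = 747 + 498 + 249 + 18 + 12 + 6 = 1530.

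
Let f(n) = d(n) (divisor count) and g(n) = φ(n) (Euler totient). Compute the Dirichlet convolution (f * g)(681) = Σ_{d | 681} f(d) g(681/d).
(d * φ)(681) = 912

Divisors of 681: [1, 3, 227, 681]. For each d | 681:
  d = 1: d(1) · φ(681/1) = 1 · 452 = 452
  d = 3: d(3) · φ(681/3) = 2 · 226 = 452
  d = 227: d(227) · φ(681/227) = 2 · 2 = 4
  d = 681: d(681) · φ(681/681) = 4 · 1 = 4
Summing: (d * φ)(681) = 452 + 452 + 4 + 4 = 912.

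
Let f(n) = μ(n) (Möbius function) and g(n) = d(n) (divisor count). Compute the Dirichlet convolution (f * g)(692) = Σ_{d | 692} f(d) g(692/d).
(μ * d)(692) = 1

Divisors of 692: [1, 2, 4, 173, 346, 692]. For each d | 692:
  d = 1: μ(1) · d(692/1) = 1 · 6 = 6
  d = 2: μ(2) · d(692/2) = -1 · 4 = -4
  d = 4: μ(4) · d(692/4) = 0 · 2 = 0
  d = 173: μ(173) · d(692/173) = -1 · 3 = -3
  d = 346: μ(346) · d(692/346) = 1 · 2 = 2
  d = 692: μ(692) · d(692/692) = 0 · 1 = 0
Summing: (μ * d)(692) = 6 + -4 + 0 + -3 + 2 + 0 = 1.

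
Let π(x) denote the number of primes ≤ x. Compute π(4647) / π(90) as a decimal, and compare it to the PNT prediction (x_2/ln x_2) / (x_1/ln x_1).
π(4647)/π(90) = 627/24 ≈ 26.1250;  PNT prediction ≈ 27.5155.

π(90) = 24 and π(4647) = 627, so π(4647)/π(90) ≈ 26.1250. The PNT-predicted ratio is (4647/ln(4647)) / (90/ln(90)) ≈ 27.5155. The two agree to within a few percent, as expected.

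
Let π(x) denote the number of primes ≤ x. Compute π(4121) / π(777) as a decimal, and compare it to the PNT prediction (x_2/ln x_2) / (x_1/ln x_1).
π(4121)/π(777) = 566/137 ≈ 4.1314;  PNT prediction ≈ 4.2407.

π(777) = 137 and π(4121) = 566, so π(4121)/π(777) ≈ 4.1314. The PNT-predicted ratio is (4121/ln(4121)) / (777/ln(777)) ≈ 4.2407. The two agree to within a few percent, as expected.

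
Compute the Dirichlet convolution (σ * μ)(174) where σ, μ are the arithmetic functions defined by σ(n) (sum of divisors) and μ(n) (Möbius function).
(σ * μ)(174) = 174

Divisors of 174: [1, 2, 3, 6, 29, 58, 87, 174]. For each d | 174:
  d = 1: σ(1) · μ(174/1) = 1 · -1 = -1
  d = 2: σ(2) · μ(174/2) = 3 · 1 = 3
  d = 3: σ(3) · μ(174/3) = 4 · 1 = 4
  d = 6: σ(6) · μ(174/6) = 12 · -1 = -12
  d = 29: σ(29) · μ(174/29) = 30 · 1 = 30
  d = 58: σ(58) · μ(174/58) = 90 · -1 = -90
  d = 87: σ(87) · μ(174/87) = 120 · -1 = -120
  d = 174: σ(174) · μ(174/174) = 360 · 1 = 360
Summing: (σ * μ)(174) = -1 + 3 + 4 + -12 + 30 + -90 + -120 + 360 = 174.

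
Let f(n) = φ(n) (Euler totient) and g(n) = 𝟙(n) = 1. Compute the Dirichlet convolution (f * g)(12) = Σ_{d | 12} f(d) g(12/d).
(φ * 𝟙)(12) = 12

Divisors of 12: [1, 2, 3, 4, 6, 12]. For each d | 12:
  d = 1: φ(1) · 𝟙(12/1) = 1 · 1 = 1
  d = 2: φ(2) · 𝟙(12/2) = 1 · 1 = 1
  d = 3: φ(3) · 𝟙(12/3) = 2 · 1 = 2
  d = 4: φ(4) · 𝟙(12/4) = 2 · 1 = 2
  d = 6: φ(6) · 𝟙(12/6) = 2 · 1 = 2
  d = 12: φ(12) · 𝟙(12/12) = 4 · 1 = 4
Summing: (φ * 𝟙)(12) = 1 + 1 + 2 + 2 + 2 + 4 = 12.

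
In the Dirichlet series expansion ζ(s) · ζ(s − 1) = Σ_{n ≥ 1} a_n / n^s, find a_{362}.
σ(362) = 546

In the product (Σ m^0/m^s)(Σ k / k^s) = Σ (Σ_{d | n} d) / n^s, the coefficient of 1/n^s is σ(n) = Σ_{d | n} d. For n = 362, divisors are [1, 2, 181, 362]; summing: σ(362) = 546.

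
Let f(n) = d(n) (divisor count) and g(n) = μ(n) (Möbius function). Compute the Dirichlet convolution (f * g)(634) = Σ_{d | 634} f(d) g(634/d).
(d * μ)(634) = 1

Divisors of 634: [1, 2, 317, 634]. For each d | 634:
  d = 1: d(1) · μ(634/1) = 1 · 1 = 1
  d = 2: d(2) · μ(634/2) = 2 · -1 = -2
  d = 317: d(317) · μ(634/317) = 2 · -1 = -2
  d = 634: d(634) · μ(634/634) = 4 · 1 = 4
Summing: (d * μ)(634) = 1 + -2 + -2 + 4 = 1.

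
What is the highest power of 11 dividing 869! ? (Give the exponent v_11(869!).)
v_11(869!) = 86

Legendre's formula: v_p(n!) = Σ_{k ≥ 1} ⌊n / p^k⌋. For p = 11, n = 869, the terms are:
  ⌊869/11^1⌋ = ⌊869/11⌋ = 79
  ⌊869/11^2⌋ = ⌊869/121⌋ = 7
(the next term ⌊869/11^3⌋ = 0, terminating the sum). Summing: v_11(869!) = 79 + 7 = 86.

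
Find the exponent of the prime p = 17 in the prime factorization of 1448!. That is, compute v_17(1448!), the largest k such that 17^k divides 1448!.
v_17(1448!) = 90

Legendre's formula: v_p(n!) = Σ_{k ≥ 1} ⌊n / p^k⌋. For p = 17, n = 1448, the terms are:
  ⌊1448/17^1⌋ = ⌊1448/17⌋ = 85
  ⌊1448/17^2⌋ = ⌊1448/289⌋ = 5
(the next term ⌊1448/17^3⌋ = 0, terminating the sum). Summing: v_17(1448!) = 85 + 5 = 90.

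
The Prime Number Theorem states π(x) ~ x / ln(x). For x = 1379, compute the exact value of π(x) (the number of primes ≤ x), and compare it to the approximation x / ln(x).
π(1379) = 220;  x/ln(x) ≈ 190.76;  relative error ≈ 13.29%.

Directly count primes up to 1379: π(1379) = 220. The PNT approximation gives 1379/ln(1379) ≈ 1379/7.22911 ≈ 190.76. Relative error (π(x) − x/ln(x)) / π(x) ≈ 13.29%; the approximation is known to undercount slightly (Li(x) is a better estimate).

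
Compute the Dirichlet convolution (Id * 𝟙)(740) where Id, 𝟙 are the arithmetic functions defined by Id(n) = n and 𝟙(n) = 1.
(Id * 𝟙)(740) = 1596

Divisors of 740: [1, 2, 4, 5, 10, 20, 37, 74, 148, 185, 370, 740]. For each d | 740:
  d = 1: Id(1) · 𝟙(740/1) = 1 · 1 = 1
  d = 2: Id(2) · 𝟙(740/2) = 2 · 1 = 2
  d = 4: Id(4) · 𝟙(740/4) = 4 · 1 = 4
  d = 5: Id(5) · 𝟙(740/5) = 5 · 1 = 5
  d = 10: Id(10) · 𝟙(740/10) = 10 · 1 = 10
  d = 20: Id(20) · 𝟙(740/20) = 20 · 1 = 20
  d = 37: Id(37) · 𝟙(740/37) = 37 · 1 = 37
  d = 74: Id(74) · 𝟙(740/74) = 74 · 1 = 74
  d = 148: Id(148) · 𝟙(740/148) = 148 · 1 = 148
  d = 185: Id(185) · 𝟙(740/185) = 185 · 1 = 185
  d = 370: Id(370) · 𝟙(740/370) = 370 · 1 = 370
  d = 740: Id(740) · 𝟙(740/740) = 740 · 1 = 740
Summing: (Id * 𝟙)(740) = 1 + 2 + 4 + 5 + 10 + 20 + 37 + 74 + 148 + 185 + 370 + 740 = 1596.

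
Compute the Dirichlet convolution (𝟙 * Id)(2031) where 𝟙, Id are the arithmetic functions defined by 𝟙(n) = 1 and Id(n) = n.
(𝟙 * Id)(2031) = 2712

Divisors of 2031: [1, 3, 677, 2031]. For each d | 2031:
  d = 1: 𝟙(1) · Id(2031/1) = 1 · 2031 = 2031
  d = 3: 𝟙(3) · Id(2031/3) = 1 · 677 = 677
  d = 677: 𝟙(677) · Id(2031/677) = 1 · 3 = 3
  d = 2031: 𝟙(2031) · Id(2031/2031) = 1 · 1 = 1
Summing: (𝟙 * Id)(2031) = 2031 + 677 + 3 + 1 = 2712.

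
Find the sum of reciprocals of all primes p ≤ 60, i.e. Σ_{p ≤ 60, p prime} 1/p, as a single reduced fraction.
Σ 1/p = 3263815694539731437539/1922760350154212639070

π(60) = 17, so the primes ≤ 60 are [2, 3, 5, 7, 11, 13, 17, 19, 23, 29, 31, 37, 41, 43, 47, 53, 59]. Summing 1/p over these primes: 3263815694539731437539/1922760350154212639070 ≈ 1.6975. Mertens estimate ln ln(60) + 0.2615 ≈ 1.6711.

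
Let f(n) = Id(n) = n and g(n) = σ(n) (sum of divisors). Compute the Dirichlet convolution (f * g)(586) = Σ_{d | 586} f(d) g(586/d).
(Id * σ)(586) = 2935

Divisors of 586: [1, 2, 293, 586]. For each d | 586:
  d = 1: Id(1) · σ(586/1) = 1 · 882 = 882
  d = 2: Id(2) · σ(586/2) = 2 · 294 = 588
  d = 293: Id(293) · σ(586/293) = 293 · 3 = 879
  d = 586: Id(586) · σ(586/586) = 586 · 1 = 586
Summing: (Id * σ)(586) = 882 + 588 + 879 + 586 = 2935.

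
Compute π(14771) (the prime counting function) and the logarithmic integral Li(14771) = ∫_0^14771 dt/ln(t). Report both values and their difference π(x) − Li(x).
π(14771) = 1731;  Li(14771) ≈ 1752.79;  π(x) − Li(x) ≈ -21.79.

Direct count of primes ≤ 14771 gives π(14771) = 1731. Numerical evaluation of the logarithmic integral gives Li(14771) ≈ 1752.79. The difference π(x) − Li(x) ≈ -21.79 is typically negative for small/moderate x (Li(x) overestimates), though Littlewood's theorem shows this sign changes infinitely often.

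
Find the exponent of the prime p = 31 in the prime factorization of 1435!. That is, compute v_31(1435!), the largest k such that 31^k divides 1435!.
v_31(1435!) = 47

Legendre's formula: v_p(n!) = Σ_{k ≥ 1} ⌊n / p^k⌋. For p = 31, n = 1435, the terms are:
  ⌊1435/31^1⌋ = ⌊1435/31⌋ = 46
  ⌊1435/31^2⌋ = ⌊1435/961⌋ = 1
(the next term ⌊1435/31^3⌋ = 0, terminating the sum). Summing: v_31(1435!) = 46 + 1 = 47.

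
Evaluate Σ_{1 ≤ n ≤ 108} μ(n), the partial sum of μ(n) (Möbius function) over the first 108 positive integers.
Σ_{n ≤ 108} μ(n) = -3

Compute μ(n) for each 1 ≤ n ≤ 108: μ(1) = 1, μ(2) = -1, μ(3) = -1, μ(4) = 0, μ(5) = -1, μ(6) = 1, μ(7) = -1, μ(8) = 0, μ(9) = 0, μ(10) = 1, μ(11) = -1, μ(12) = 0, μ(13) = -1, μ(14) = 1, μ(15) = 1, μ(16) = 0, μ(17) = -1, μ(18) = 0, μ(19) = -1, μ(20) = 0, μ(21) = 1, μ(22) = 1, μ(23) = -1, μ(24) = 0, μ(25) = 0, μ(26) = 1, μ(27) = 0, μ(28) = 0, μ(29) = -1, μ(30) = -1, μ(31) = -1, μ(32) = 0, μ(33) = 1, μ(34) = 1, μ(35) = 1, μ(36) = 0, μ(37) = -1, μ(38) = 1, μ(39) = 1, μ(40) = 0, μ(41) = -1, μ(42) = -1, μ(43) = -1, μ(44) = 0, μ(45) = 0, μ(46) = 1, μ(47) = -1, μ(48) = 0, μ(49) = 0, μ(50) = 0, μ(51) = 1, μ(52) = 0, μ(53) = -1, μ(54) = 0, μ(55) = 1, μ(56) = 0, μ(57) = 1, μ(58) = 1, μ(59) = -1, μ(60) = 0, μ(61) = -1, μ(62) = 1, μ(63) = 0, μ(64) = 0, μ(65) = 1, μ(66) = -1, μ(67) = -1, μ(68) = 0, μ(69) = 1, μ(70) = -1, μ(71) = -1, μ(72) = 0, μ(73) = -1, μ(74) = 1, μ(75) = 0, μ(76) = 0, μ(77) = 1, μ(78) = -1, μ(79) = -1, μ(80) = 0, μ(81) = 0, μ(82) = 1, μ(83) = -1, μ(84) = 0, μ(85) = 1, μ(86) = 1, μ(87) = 1, μ(88) = 0, μ(89) = -1, μ(90) = 0, μ(91) = 1, μ(92) = 0, μ(93) = 1, μ(94) = 1, μ(95) = 1, μ(96) = 0, μ(97) = -1, μ(98) = 0, μ(99) = 0, μ(100) = 0, μ(101) = -1, μ(102) = -1, μ(103) = -1, μ(104) = 0, μ(105) = -1, μ(106) = 1, μ(107) = -1, μ(108) = 0. Summing all 108 values: -3. (Mertens function M(x) = Σ_{n ≤ x} μ(n); on average M(x) should be small (PNT ⟺ M(x) = o(x)).)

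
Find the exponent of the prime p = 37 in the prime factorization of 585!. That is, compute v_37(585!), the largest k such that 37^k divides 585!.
v_37(585!) = 15

Legendre's formula: v_p(n!) = Σ_{k ≥ 1} ⌊n / p^k⌋. For p = 37, n = 585, the terms are:
  ⌊585/37^1⌋ = ⌊585/37⌋ = 15
(the next term ⌊585/37^2⌋ = 0, terminating the sum). Summing: v_37(585!) = 15 = 15.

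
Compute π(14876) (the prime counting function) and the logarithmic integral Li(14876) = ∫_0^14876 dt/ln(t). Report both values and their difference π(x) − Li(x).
π(14876) = 1742;  Li(14876) ≈ 1763.72;  π(x) − Li(x) ≈ -21.72.

Direct count of primes ≤ 14876 gives π(14876) = 1742. Numerical evaluation of the logarithmic integral gives Li(14876) ≈ 1763.72. The difference π(x) − Li(x) ≈ -21.72 is typically negative for small/moderate x (Li(x) overestimates), though Littlewood's theorem shows this sign changes infinitely often.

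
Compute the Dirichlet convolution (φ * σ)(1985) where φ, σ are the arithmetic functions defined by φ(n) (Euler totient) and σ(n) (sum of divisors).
(φ * σ)(1985) = 7940

Divisors of 1985: [1, 5, 397, 1985]. For each d | 1985:
  d = 1: φ(1) · σ(1985/1) = 1 · 2388 = 2388
  d = 5: φ(5) · σ(1985/5) = 4 · 398 = 1592
  d = 397: φ(397) · σ(1985/397) = 396 · 6 = 2376
  d = 1985: φ(1985) · σ(1985/1985) = 1584 · 1 = 1584
Summing: (φ * σ)(1985) = 2388 + 1592 + 2376 + 1584 = 7940.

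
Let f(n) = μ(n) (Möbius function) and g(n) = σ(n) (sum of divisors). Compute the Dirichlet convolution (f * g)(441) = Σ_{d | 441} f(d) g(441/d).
(μ * σ)(441) = 441

Divisors of 441: [1, 3, 7, 9, 21, 49, 63, 147, 441]. For each d | 441:
  d = 1: μ(1) · σ(441/1) = 1 · 741 = 741
  d = 3: μ(3) · σ(441/3) = -1 · 228 = -228
  d = 7: μ(7) · σ(441/7) = -1 · 104 = -104
  d = 9: μ(9) · σ(441/9) = 0 · 57 = 0
  d = 21: μ(21) · σ(441/21) = 1 · 32 = 32
  d = 49: μ(49) · σ(441/49) = 0 · 13 = 0
  d = 63: μ(63) · σ(441/63) = 0 · 8 = 0
  d = 147: μ(147) · σ(441/147) = 0 · 4 = 0
  d = 441: μ(441) · σ(441/441) = 0 · 1 = 0
Summing: (μ * σ)(441) = 741 + -228 + -104 + 0 + 32 + 0 + 0 + 0 + 0 = 441.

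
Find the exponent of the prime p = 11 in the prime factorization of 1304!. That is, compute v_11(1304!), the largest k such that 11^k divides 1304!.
v_11(1304!) = 128

Legendre's formula: v_p(n!) = Σ_{k ≥ 1} ⌊n / p^k⌋. For p = 11, n = 1304, the terms are:
  ⌊1304/11^1⌋ = ⌊1304/11⌋ = 118
  ⌊1304/11^2⌋ = ⌊1304/121⌋ = 10
(the next term ⌊1304/11^3⌋ = 0, terminating the sum). Summing: v_11(1304!) = 118 + 10 = 128.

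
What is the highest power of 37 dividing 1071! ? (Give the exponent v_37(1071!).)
v_37(1071!) = 28

Legendre's formula: v_p(n!) = Σ_{k ≥ 1} ⌊n / p^k⌋. For p = 37, n = 1071, the terms are:
  ⌊1071/37^1⌋ = ⌊1071/37⌋ = 28
(the next term ⌊1071/37^2⌋ = 0, terminating the sum). Summing: v_37(1071!) = 28 = 28.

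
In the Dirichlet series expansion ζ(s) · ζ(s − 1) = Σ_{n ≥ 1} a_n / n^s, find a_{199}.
σ(199) = 200

In the product (Σ m^0/m^s)(Σ k / k^s) = Σ (Σ_{d | n} d) / n^s, the coefficient of 1/n^s is σ(n) = Σ_{d | n} d. For n = 199, divisors are [1, 199]; summing: σ(199) = 200.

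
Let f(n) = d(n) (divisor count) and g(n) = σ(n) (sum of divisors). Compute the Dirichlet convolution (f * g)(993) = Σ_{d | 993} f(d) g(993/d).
(d * σ)(993) = 2004

Divisors of 993: [1, 3, 331, 993]. For each d | 993:
  d = 1: d(1) · σ(993/1) = 1 · 1328 = 1328
  d = 3: d(3) · σ(993/3) = 2 · 332 = 664
  d = 331: d(331) · σ(993/331) = 2 · 4 = 8
  d = 993: d(993) · σ(993/993) = 4 · 1 = 4
Summing: (d * σ)(993) = 1328 + 664 + 8 + 4 = 2004.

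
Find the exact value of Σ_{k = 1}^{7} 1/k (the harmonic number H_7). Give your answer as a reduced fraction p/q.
H_7 = 363/140

Direct summation: H_7 = 1 + 1/2 + ... + 1/7. The least common denominator is lcm(1, ..., 7) = 420; over this denominator the numerator is 420 + 210 + 140 + 105 + 84 + 70 + 60 = 1089, so H_7 = 1089/420; reducing by gcd(1089, 420) = 3 gives 363/140 ≈ 2.59286. (The PNT-adjacent estimate ln(7) + γ ≈ 2.52313 matches within O(1/n).)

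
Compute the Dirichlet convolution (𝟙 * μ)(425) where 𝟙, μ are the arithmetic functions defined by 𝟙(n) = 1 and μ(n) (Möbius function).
(𝟙 * μ)(425) = 0

Divisors of 425: [1, 5, 17, 25, 85, 425]. For each d | 425:
  d = 1: 𝟙(1) · μ(425/1) = 1 · 0 = 0
  d = 5: 𝟙(5) · μ(425/5) = 1 · 1 = 1
  d = 17: 𝟙(17) · μ(425/17) = 1 · 0 = 0
  d = 25: 𝟙(25) · μ(425/25) = 1 · -1 = -1
  d = 85: 𝟙(85) · μ(425/85) = 1 · -1 = -1
  d = 425: 𝟙(425) · μ(425/425) = 1 · 1 = 1
Summing: (𝟙 * μ)(425) = 0 + 1 + 0 + -1 + -1 + 1 = 0.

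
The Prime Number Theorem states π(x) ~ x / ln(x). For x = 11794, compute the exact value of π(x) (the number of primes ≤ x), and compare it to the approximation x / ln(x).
π(11794) = 1413;  x/ln(x) ≈ 1257.98;  relative error ≈ 10.97%.

Directly count primes up to 11794: π(11794) = 1413. The PNT approximation gives 11794/ln(11794) ≈ 11794/9.37535 ≈ 1257.98. Relative error (π(x) − x/ln(x)) / π(x) ≈ 10.97%; the approximation is known to undercount slightly (Li(x) is a better estimate).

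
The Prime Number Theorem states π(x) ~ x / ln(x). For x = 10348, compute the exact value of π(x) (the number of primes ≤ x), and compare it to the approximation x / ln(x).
π(10348) = 1270;  x/ln(x) ≈ 1119.36;  relative error ≈ 11.86%.

Directly count primes up to 10348: π(10348) = 1270. The PNT approximation gives 10348/ln(10348) ≈ 10348/9.24455 ≈ 1119.36. Relative error (π(x) − x/ln(x)) / π(x) ≈ 11.86%; the approximation is known to undercount slightly (Li(x) is a better estimate).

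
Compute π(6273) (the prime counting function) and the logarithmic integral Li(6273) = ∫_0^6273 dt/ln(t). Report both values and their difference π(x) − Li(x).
π(6273) = 816;  Li(6273) ≈ 831.71;  π(x) − Li(x) ≈ -15.71.

Direct count of primes ≤ 6273 gives π(6273) = 816. Numerical evaluation of the logarithmic integral gives Li(6273) ≈ 831.71. The difference π(x) − Li(x) ≈ -15.71 is typically negative for small/moderate x (Li(x) overestimates), though Littlewood's theorem shows this sign changes infinitely often.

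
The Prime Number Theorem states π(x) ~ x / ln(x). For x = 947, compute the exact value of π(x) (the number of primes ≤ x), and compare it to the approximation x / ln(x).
π(947) = 161;  x/ln(x) ≈ 138.18;  relative error ≈ 14.17%.

Directly count primes up to 947: π(947) = 161. The PNT approximation gives 947/ln(947) ≈ 947/6.85330 ≈ 138.18. Relative error (π(x) − x/ln(x)) / π(x) ≈ 14.17%; the approximation is known to undercount slightly (Li(x) is a better estimate).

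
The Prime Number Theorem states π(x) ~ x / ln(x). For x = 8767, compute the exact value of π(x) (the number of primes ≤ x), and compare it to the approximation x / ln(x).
π(8767) = 1093;  x/ln(x) ≈ 965.66;  relative error ≈ 11.65%.

Directly count primes up to 8767: π(8767) = 1093. The PNT approximation gives 8767/ln(8767) ≈ 8767/9.07875 ≈ 965.66. Relative error (π(x) − x/ln(x)) / π(x) ≈ 11.65%; the approximation is known to undercount slightly (Li(x) is a better estimate).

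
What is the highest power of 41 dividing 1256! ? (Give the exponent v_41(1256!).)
v_41(1256!) = 30

Legendre's formula: v_p(n!) = Σ_{k ≥ 1} ⌊n / p^k⌋. For p = 41, n = 1256, the terms are:
  ⌊1256/41^1⌋ = ⌊1256/41⌋ = 30
(the next term ⌊1256/41^2⌋ = 0, terminating the sum). Summing: v_41(1256!) = 30 = 30.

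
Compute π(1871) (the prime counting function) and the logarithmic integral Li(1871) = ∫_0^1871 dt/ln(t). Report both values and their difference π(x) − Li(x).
π(1871) = 286;  Li(1871) ≈ 297.76;  π(x) − Li(x) ≈ -11.76.

Direct count of primes ≤ 1871 gives π(1871) = 286. Numerical evaluation of the logarithmic integral gives Li(1871) ≈ 297.76. The difference π(x) − Li(x) ≈ -11.76 is typically negative for small/moderate x (Li(x) overestimates), though Littlewood's theorem shows this sign changes infinitely often.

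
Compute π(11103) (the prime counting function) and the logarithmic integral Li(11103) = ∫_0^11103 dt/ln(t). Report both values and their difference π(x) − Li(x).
π(11103) = 1345;  Li(11103) ≈ 1365.21;  π(x) − Li(x) ≈ -20.21.

Direct count of primes ≤ 11103 gives π(11103) = 1345. Numerical evaluation of the logarithmic integral gives Li(11103) ≈ 1365.21. The difference π(x) − Li(x) ≈ -20.21 is typically negative for small/moderate x (Li(x) overestimates), though Littlewood's theorem shows this sign changes infinitely often.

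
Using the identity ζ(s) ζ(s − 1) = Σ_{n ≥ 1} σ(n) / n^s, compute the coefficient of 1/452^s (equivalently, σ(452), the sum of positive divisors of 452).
σ(452) = 798

In the product (Σ m^0/m^s)(Σ k / k^s) = Σ (Σ_{d | n} d) / n^s, the coefficient of 1/n^s is σ(n) = Σ_{d | n} d. For n = 452, divisors are [1, 2, 4, 113, 226, 452]; summing: σ(452) = 798.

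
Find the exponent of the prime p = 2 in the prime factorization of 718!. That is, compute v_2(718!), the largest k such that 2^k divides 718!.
v_2(718!) = 712

Legendre's formula: v_p(n!) = Σ_{k ≥ 1} ⌊n / p^k⌋. For p = 2, n = 718, the terms are:
  ⌊718/2^1⌋ = ⌊718/2⌋ = 359
  ⌊718/2^2⌋ = ⌊718/4⌋ = 179
  ⌊718/2^3⌋ = ⌊718/8⌋ = 89
  ⌊718/2^4⌋ = ⌊718/16⌋ = 44
  ⌊718/2^5⌋ = ⌊718/32⌋ = 22
  ⌊718/2^6⌋ = ⌊718/64⌋ = 11
  ⌊718/2^7⌋ = ⌊718/128⌋ = 5
  ⌊718/2^8⌋ = ⌊718/256⌋ = 2
  ⌊718/2^9⌋ = ⌊718/512⌋ = 1
(the next term ⌊718/2^10⌋ = 0, terminating the sum). Summing: v_2(718!) = 359 + 179 + 89 + 44 + 22 + 11 + 5 + 2 + 1 = 712.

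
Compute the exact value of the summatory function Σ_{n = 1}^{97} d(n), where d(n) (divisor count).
Σ_{n ≤ 97} d(n) = 461

Compute d(n) for each 1 ≤ n ≤ 97: d(1) = 1, d(2) = 2, d(3) = 2, d(4) = 3, d(5) = 2, d(6) = 4, d(7) = 2, d(8) = 4, d(9) = 3, d(10) = 4, d(11) = 2, d(12) = 6, d(13) = 2, d(14) = 4, d(15) = 4, d(16) = 5, d(17) = 2, d(18) = 6, d(19) = 2, d(20) = 6, d(21) = 4, d(22) = 4, d(23) = 2, d(24) = 8, d(25) = 3, d(26) = 4, d(27) = 4, d(28) = 6, d(29) = 2, d(30) = 8, d(31) = 2, d(32) = 6, d(33) = 4, d(34) = 4, d(35) = 4, d(36) = 9, d(37) = 2, d(38) = 4, d(39) = 4, d(40) = 8, d(41) = 2, d(42) = 8, d(43) = 2, d(44) = 6, d(45) = 6, d(46) = 4, d(47) = 2, d(48) = 10, d(49) = 3, d(50) = 6, d(51) = 4, d(52) = 6, d(53) = 2, d(54) = 8, d(55) = 4, d(56) = 8, d(57) = 4, d(58) = 4, d(59) = 2, d(60) = 12, d(61) = 2, d(62) = 4, d(63) = 6, d(64) = 7, d(65) = 4, d(66) = 8, d(67) = 2, d(68) = 6, d(69) = 4, d(70) = 8, d(71) = 2, d(72) = 12, d(73) = 2, d(74) = 4, d(75) = 6, d(76) = 6, d(77) = 4, d(78) = 8, d(79) = 2, d(80) = 10, d(81) = 5, d(82) = 4, d(83) = 2, d(84) = 12, d(85) = 4, d(86) = 4, d(87) = 4, d(88) = 8, d(89) = 2, d(90) = 12, d(91) = 4, d(92) = 6, d(93) = 4, d(94) = 4, d(95) = 4, d(96) = 12, d(97) = 2. Summing all 97 values: 461. (Dirichlet's divisor formula: Σ_{n ≤ x} d(n) = x ln(x) + (2γ − 1) x + O(√x). For x = 97, the asymptotic estimate is ≈ 458.73.)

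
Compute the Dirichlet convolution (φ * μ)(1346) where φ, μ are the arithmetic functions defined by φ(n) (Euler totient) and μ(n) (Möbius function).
(φ * μ)(1346) = 0

Divisors of 1346: [1, 2, 673, 1346]. For each d | 1346:
  d = 1: φ(1) · μ(1346/1) = 1 · 1 = 1
  d = 2: φ(2) · μ(1346/2) = 1 · -1 = -1
  d = 673: φ(673) · μ(1346/673) = 672 · -1 = -672
  d = 1346: φ(1346) · μ(1346/1346) = 672 · 1 = 672
Summing: (φ * μ)(1346) = 1 + -1 + -672 + 672 = 0.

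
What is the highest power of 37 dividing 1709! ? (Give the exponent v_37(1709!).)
v_37(1709!) = 47

Legendre's formula: v_p(n!) = Σ_{k ≥ 1} ⌊n / p^k⌋. For p = 37, n = 1709, the terms are:
  ⌊1709/37^1⌋ = ⌊1709/37⌋ = 46
  ⌊1709/37^2⌋ = ⌊1709/1369⌋ = 1
(the next term ⌊1709/37^3⌋ = 0, terminating the sum). Summing: v_37(1709!) = 46 + 1 = 47.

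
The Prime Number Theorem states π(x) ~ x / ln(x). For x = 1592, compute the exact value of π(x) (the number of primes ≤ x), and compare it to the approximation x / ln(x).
π(1592) = 250;  x/ln(x) ≈ 215.93;  relative error ≈ 13.63%.

Directly count primes up to 1592: π(1592) = 250. The PNT approximation gives 1592/ln(1592) ≈ 1592/7.37275 ≈ 215.93. Relative error (π(x) − x/ln(x)) / π(x) ≈ 13.63%; the approximation is known to undercount slightly (Li(x) is a better estimate).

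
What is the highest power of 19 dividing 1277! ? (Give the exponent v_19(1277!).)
v_19(1277!) = 70

Legendre's formula: v_p(n!) = Σ_{k ≥ 1} ⌊n / p^k⌋. For p = 19, n = 1277, the terms are:
  ⌊1277/19^1⌋ = ⌊1277/19⌋ = 67
  ⌊1277/19^2⌋ = ⌊1277/361⌋ = 3
(the next term ⌊1277/19^3⌋ = 0, terminating the sum). Summing: v_19(1277!) = 67 + 3 = 70.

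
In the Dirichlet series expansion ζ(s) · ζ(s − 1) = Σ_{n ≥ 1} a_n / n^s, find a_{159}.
σ(159) = 216

In the product (Σ m^0/m^s)(Σ k / k^s) = Σ (Σ_{d | n} d) / n^s, the coefficient of 1/n^s is σ(n) = Σ_{d | n} d. For n = 159, divisors are [1, 3, 53, 159]; summing: σ(159) = 216.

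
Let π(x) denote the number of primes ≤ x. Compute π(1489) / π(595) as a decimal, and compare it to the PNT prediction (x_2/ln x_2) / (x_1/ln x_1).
π(1489)/π(595) = 237/108 ≈ 2.1944;  PNT prediction ≈ 2.1883.

π(595) = 108 and π(1489) = 237, so π(1489)/π(595) ≈ 2.1944. The PNT-predicted ratio is (1489/ln(1489)) / (595/ln(595)) ≈ 2.1883. The two agree to within a few percent, as expected.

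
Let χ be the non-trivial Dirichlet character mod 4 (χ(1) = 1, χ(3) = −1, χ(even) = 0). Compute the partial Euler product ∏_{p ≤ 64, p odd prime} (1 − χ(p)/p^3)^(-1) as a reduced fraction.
∏ = 126115667482028600084463789626710364805572778792731/130156894276470431285217911893722225289762827141120

The odd primes p ≤ 64 are [3, 5, 7, 11, 13, 17, 19, 23, 29, 31, 37, 41, 43, 47, 53, 59, 61]. For each, χ(p) = 1 if p ≡ 1 mod 4, χ(p) = −1 if p ≡ 3 mod 4. Taking (1 − χ(p)/p^3)^(-1) = p^3/(p^3 − χ(p)): (1 − (-1)/3^3)^(-1) · (1 − (1)/5^3)^(-1) · (1 − (-1)/7^3)^(-1) · (1 − (-1)/11^3)^(-1) · (1 − (1)/13^3)^(-1) · (1 − (1)/17^3)^(-1) · (1 − (-1)/19^3)^(-1) · (1 − (-1)/23^3)^(-1) · (1 − (1)/29^3)^(-1) · (1 − (-1)/31^3)^(-1) · (1 − (1)/37^3)^(-1) · (1 − (1)/41^3)^(-1) · (1 − (-1)/43^3)^(-1) · (1 − (-1)/47^3)^(-1) · (1 − (1)/53^3)^(-1) · (1 − (-1)/59^3)^(-1) · (1 − (1)/61^3)^(-1) = 126115667482028600084463789626710364805572778792731/130156894276470431285217911893722225289762827141120.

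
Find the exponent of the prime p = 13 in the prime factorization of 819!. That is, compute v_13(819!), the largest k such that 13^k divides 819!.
v_13(819!) = 67

Legendre's formula: v_p(n!) = Σ_{k ≥ 1} ⌊n / p^k⌋. For p = 13, n = 819, the terms are:
  ⌊819/13^1⌋ = ⌊819/13⌋ = 63
  ⌊819/13^2⌋ = ⌊819/169⌋ = 4
(the next term ⌊819/13^3⌋ = 0, terminating the sum). Summing: v_13(819!) = 63 + 4 = 67.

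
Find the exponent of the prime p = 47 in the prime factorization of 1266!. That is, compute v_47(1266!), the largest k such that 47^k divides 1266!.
v_47(1266!) = 26

Legendre's formula: v_p(n!) = Σ_{k ≥ 1} ⌊n / p^k⌋. For p = 47, n = 1266, the terms are:
  ⌊1266/47^1⌋ = ⌊1266/47⌋ = 26
(the next term ⌊1266/47^2⌋ = 0, terminating the sum). Summing: v_47(1266!) = 26 = 26.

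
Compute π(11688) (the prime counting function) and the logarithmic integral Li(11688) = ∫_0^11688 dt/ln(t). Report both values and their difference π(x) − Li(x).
π(11688) = 1402;  Li(11688) ≈ 1427.84;  π(x) − Li(x) ≈ -25.84.

Direct count of primes ≤ 11688 gives π(11688) = 1402. Numerical evaluation of the logarithmic integral gives Li(11688) ≈ 1427.84. The difference π(x) − Li(x) ≈ -25.84 is typically negative for small/moderate x (Li(x) overestimates), though Littlewood's theorem shows this sign changes infinitely often.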